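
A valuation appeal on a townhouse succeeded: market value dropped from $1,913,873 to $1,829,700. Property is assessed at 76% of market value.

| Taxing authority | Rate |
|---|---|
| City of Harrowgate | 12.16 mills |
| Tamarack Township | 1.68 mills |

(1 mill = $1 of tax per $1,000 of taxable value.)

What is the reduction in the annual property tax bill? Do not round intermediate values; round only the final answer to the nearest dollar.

Old assessed value = $1,913,873 × 0.76 = $1,454,543.48
New assessed value = $1,829,700 × 0.76 = $1,390,572
Combined rate = 0.01216 + 0.00168 = 0.01384
Old tax = $1,454,543.48 × 0.01384 = $20,130.8817632
New tax = $1,390,572 × 0.01384 = $19,245.51648
Reduction = $20,130.8817632 − $19,245.51648 = $885.3652832

$885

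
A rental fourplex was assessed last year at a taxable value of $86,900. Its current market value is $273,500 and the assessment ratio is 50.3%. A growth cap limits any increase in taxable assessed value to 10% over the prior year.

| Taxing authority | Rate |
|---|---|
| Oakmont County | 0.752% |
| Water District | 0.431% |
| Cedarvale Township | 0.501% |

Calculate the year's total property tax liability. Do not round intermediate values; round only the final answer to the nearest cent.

$1,609.74

Uncapped assessed value = $273,500 × 0.503 = $137,570.5
Cap limit = $86,900 × 1.1 = $95,590
Taxable assessed value = min($137,570.5, $95,590) = $95,590 (cap binds)
Oakmont County: $95,590 × 0.00752 = $718.8368
Water District: $95,590 × 0.00431 = $411.9929
Cedarvale Township: $95,590 × 0.00501 = $478.9059
Total = $1,609.7356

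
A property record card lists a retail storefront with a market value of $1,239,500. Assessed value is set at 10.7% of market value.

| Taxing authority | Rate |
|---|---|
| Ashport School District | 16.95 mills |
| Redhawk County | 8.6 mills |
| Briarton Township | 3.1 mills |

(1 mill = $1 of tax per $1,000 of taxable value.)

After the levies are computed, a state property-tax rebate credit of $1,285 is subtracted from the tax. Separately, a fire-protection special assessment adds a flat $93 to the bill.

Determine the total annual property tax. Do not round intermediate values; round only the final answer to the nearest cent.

Assessed value = $1,239,500 × 0.107 = $132,626.5
Ashport School District: $132,626.5 × 0.01695 = $2,248.019175
Redhawk County: $132,626.5 × 0.0086 = $1,140.5879
Briarton Township: $132,626.5 × 0.0031 = $411.14215
Levies subtotal = $3,799.749225
After credit = $3,799.749225 − $1,285 = $2,514.749225
Total = $2,514.749225 + $93 = $2,607.749225

$2,607.75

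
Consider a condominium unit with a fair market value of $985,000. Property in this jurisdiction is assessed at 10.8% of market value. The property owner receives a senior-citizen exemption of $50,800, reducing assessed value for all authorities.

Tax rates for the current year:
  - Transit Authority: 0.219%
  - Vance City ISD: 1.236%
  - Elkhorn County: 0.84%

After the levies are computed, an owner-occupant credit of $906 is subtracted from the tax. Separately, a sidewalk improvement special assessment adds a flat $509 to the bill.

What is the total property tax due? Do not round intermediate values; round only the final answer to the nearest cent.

$878.56

Assessed value = $985,000 × 0.108 = $106,380
Taxable value = $106,380 − $50,800 = $55,580
Transit Authority: $55,580 × 0.00219 = $121.7202
Vance City ISD: $55,580 × 0.01236 = $686.9688
Elkhorn County: $55,580 × 0.0084 = $466.872
Levies subtotal = $1,275.561
After credit = $1,275.561 − $906 = $369.561
Total = $369.561 + $509 = $878.561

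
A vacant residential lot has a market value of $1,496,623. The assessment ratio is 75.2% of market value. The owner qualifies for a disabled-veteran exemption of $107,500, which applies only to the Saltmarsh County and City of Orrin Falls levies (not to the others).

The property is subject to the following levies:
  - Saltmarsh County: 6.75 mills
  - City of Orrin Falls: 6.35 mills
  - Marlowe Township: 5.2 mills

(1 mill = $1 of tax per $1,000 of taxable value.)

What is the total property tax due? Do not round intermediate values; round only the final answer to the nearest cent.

Assessed value = $1,496,623 × 0.752 = $1,125,460.496
Saltmarsh County: ($1,125,460.496 − $107,500) × 0.00675 = $1,017,960.496 × 0.00675 = $6,871.233348
City of Orrin Falls: ($1,125,460.496 − $107,500) × 0.00635 = $1,017,960.496 × 0.00635 = $6,464.0491496
Marlowe Township: $1,125,460.496 × 0.0052 = $5,852.3945792
Total = $19,187.6770768

$19,187.68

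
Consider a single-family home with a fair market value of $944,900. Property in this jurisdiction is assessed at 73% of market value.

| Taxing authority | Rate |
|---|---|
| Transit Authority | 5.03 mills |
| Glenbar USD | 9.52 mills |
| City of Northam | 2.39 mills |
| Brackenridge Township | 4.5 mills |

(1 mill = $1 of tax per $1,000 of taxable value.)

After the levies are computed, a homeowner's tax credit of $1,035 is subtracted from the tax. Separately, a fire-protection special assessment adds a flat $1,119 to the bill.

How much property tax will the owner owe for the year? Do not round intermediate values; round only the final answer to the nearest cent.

$14,872.82

Assessed value = $944,900 × 0.73 = $689,777
Transit Authority: $689,777 × 0.00503 = $3,469.57831
Glenbar USD: $689,777 × 0.00952 = $6,566.67704
City of Northam: $689,777 × 0.00239 = $1,648.56703
Brackenridge Township: $689,777 × 0.0045 = $3,103.9965
Levies subtotal = $14,788.81888
After credit = $14,788.81888 − $1,035 = $13,753.81888
Total = $13,753.81888 + $1,119 = $14,872.81888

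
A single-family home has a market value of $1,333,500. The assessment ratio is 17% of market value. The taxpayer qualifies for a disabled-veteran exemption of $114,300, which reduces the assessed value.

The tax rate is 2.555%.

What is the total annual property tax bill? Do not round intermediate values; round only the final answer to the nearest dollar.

$2,872

Assessed value = $1,333,500 × 0.17 = $226,695
Taxable value = $226,695 − $114,300 = $112,395
Tax = $112,395 × 0.02555 = $2,871.69225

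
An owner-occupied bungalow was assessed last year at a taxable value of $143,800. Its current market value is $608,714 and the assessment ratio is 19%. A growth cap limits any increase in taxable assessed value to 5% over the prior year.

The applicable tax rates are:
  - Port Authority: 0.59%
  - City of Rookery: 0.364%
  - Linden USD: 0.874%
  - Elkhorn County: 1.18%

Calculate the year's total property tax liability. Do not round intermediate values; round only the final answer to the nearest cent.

$3,478.92

Uncapped assessed value = $608,714 × 0.19 = $115,655.66
Cap limit = $143,800 × 1.05 = $150,990
Taxable assessed value = min($115,655.66, $150,990) = $115,655.66 (cap does not bind)
Port Authority: $115,655.66 × 0.0059 = $682.368394
City of Rookery: $115,655.66 × 0.00364 = $420.9866024
Linden USD: $115,655.66 × 0.00874 = $1,010.8304684
Elkhorn County: $115,655.66 × 0.0118 = $1,364.736788
Total = $3,478.9222528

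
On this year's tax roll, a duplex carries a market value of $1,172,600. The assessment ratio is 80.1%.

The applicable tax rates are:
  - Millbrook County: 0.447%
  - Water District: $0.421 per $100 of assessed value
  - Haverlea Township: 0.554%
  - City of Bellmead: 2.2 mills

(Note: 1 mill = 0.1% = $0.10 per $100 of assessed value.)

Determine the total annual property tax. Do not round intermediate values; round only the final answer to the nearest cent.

$15,422.53

Assessed value = $1,172,600 × 0.801 = $939,252.6
Millbrook County: $939,252.6 × 0.00447 = $4,198.459122
Water District: $939,252.6 × 0.00421 = $3,954.253446
Haverlea Township: $939,252.6 × 0.00554 = $5,203.459404
City of Bellmead: $939,252.6 × 0.0022 = $2,066.35572
Total = $15,422.527692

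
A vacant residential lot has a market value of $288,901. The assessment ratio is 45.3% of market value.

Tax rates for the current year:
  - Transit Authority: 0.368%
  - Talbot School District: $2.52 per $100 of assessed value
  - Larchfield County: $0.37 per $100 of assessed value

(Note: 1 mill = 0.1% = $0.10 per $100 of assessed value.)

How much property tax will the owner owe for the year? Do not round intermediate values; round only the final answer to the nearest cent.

$4,263.81

Assessed value = $288,901 × 0.453 = $130,872.153
Transit Authority: $130,872.153 × 0.00368 = $481.60952304
Talbot School District: $130,872.153 × 0.0252 = $3,297.9782556
Larchfield County: $130,872.153 × 0.0037 = $484.2269661
Total = $4,263.81474474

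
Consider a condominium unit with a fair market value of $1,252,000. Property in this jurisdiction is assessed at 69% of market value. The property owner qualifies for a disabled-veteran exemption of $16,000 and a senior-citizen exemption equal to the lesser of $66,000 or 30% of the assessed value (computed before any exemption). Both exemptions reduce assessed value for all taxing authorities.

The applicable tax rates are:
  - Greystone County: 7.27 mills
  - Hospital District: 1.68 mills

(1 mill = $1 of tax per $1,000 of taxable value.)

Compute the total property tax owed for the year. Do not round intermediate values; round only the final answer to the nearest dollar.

$6,998

Assessed value = $1,252,000 × 0.69 = $863,880
Senior-citizen exemption = min($66,000, 30% × $863,880) = min($66,000, $259,164) = $66,000 (dollar cap binds)
Taxable value = $863,880 − $16,000 − $66,000 = $781,880
Greystone County: $781,880 × 0.00727 = $5,684.2676
Hospital District: $781,880 × 0.00168 = $1,313.5584
Total = $6,997.826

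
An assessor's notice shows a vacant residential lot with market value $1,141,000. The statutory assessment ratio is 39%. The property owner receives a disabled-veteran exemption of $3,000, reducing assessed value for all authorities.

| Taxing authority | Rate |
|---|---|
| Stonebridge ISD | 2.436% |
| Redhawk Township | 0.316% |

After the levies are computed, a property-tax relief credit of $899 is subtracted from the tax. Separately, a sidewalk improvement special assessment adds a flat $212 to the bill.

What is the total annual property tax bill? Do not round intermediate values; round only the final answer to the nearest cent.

$11,476.56

Assessed value = $1,141,000 × 0.39 = $444,990
Taxable value = $444,990 − $3,000 = $441,990
Stonebridge ISD: $441,990 × 0.02436 = $10,766.8764
Redhawk Township: $441,990 × 0.00316 = $1,396.6884
Levies subtotal = $12,163.5648
After credit = $12,163.5648 − $899 = $11,264.5648
Total = $11,264.5648 + $212 = $11,476.5648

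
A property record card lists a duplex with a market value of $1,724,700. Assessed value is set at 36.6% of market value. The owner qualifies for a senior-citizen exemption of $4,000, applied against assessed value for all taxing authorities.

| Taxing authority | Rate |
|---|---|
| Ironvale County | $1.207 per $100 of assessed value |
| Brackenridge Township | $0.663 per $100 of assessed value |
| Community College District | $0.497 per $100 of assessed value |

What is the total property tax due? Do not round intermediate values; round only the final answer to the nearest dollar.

Assessed value = $1,724,700 × 0.366 = $631,240.2
Taxable value = $631,240.2 − $4,000 = $627,240.2
Ironvale County: $627,240.2 × 0.01207 = $7,570.789214
Brackenridge Township: $627,240.2 × 0.00663 = $4,158.602526
Community College District: $627,240.2 × 0.00497 = $3,117.383794
Total = $7,570.789214 + $4,158.602526 + $3,117.383794 = $14,846.775534

$14,847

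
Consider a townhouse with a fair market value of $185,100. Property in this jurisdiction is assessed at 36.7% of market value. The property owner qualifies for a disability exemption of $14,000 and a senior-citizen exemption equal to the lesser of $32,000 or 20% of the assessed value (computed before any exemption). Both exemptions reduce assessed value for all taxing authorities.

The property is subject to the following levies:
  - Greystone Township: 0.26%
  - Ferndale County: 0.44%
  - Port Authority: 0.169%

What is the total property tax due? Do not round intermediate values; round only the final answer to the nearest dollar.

$351

Assessed value = $185,100 × 0.367 = $67,931.7
Senior-citizen exemption = min($32,000, 20% × $67,931.7) = min($32,000, $13,586.34) = $13,586.34 (percentage binds)
Taxable value = $67,931.7 − $14,000 − $13,586.34 = $40,345.36
Greystone Township: $40,345.36 × 0.0026 = $104.897936
Ferndale County: $40,345.36 × 0.0044 = $177.519584
Port Authority: $40,345.36 × 0.00169 = $68.1836584
Total = $350.6011784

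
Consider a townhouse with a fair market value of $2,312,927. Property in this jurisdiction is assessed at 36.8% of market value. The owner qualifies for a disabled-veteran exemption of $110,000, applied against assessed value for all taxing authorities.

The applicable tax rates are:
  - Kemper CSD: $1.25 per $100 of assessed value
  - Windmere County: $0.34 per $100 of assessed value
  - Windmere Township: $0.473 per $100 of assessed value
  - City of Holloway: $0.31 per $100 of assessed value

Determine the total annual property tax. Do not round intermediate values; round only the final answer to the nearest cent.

$17,587.66

Assessed value = $2,312,927 × 0.368 = $851,157.136
Taxable value = $851,157.136 − $110,000 = $741,157.136
Kemper CSD: $741,157.136 × 0.0125 = $9,264.4642
Windmere County: $741,157.136 × 0.0034 = $2,519.9342624
Windmere Township: $741,157.136 × 0.00473 = $3,505.67325328
City of Holloway: $741,157.136 × 0.0031 = $2,297.5871216
Total = $9,264.4642 + $2,519.9342624 + $3,505.67325328 + $2,297.5871216 = $17,587.65883728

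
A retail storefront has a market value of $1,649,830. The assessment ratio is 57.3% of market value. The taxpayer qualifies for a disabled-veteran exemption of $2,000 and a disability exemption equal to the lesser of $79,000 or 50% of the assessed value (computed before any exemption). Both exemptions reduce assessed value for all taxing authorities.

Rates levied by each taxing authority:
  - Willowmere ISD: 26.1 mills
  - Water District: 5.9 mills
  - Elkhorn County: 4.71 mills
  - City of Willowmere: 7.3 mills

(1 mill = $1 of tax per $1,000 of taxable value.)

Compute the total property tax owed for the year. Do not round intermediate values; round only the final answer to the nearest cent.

$38,040.16

Assessed value = $1,649,830 × 0.573 = $945,352.59
Disability exemption = min($79,000, 50% × $945,352.59) = min($79,000, $472,676.295) = $79,000 (dollar cap binds)
Taxable value = $945,352.59 − $2,000 − $79,000 = $864,352.59
Willowmere ISD: $864,352.59 × 0.0261 = $22,559.602599
Water District: $864,352.59 × 0.0059 = $5,099.680281
Elkhorn County: $864,352.59 × 0.00471 = $4,071.1006989
City of Willowmere: $864,352.59 × 0.0073 = $6,309.773907
Total = $38,040.1574859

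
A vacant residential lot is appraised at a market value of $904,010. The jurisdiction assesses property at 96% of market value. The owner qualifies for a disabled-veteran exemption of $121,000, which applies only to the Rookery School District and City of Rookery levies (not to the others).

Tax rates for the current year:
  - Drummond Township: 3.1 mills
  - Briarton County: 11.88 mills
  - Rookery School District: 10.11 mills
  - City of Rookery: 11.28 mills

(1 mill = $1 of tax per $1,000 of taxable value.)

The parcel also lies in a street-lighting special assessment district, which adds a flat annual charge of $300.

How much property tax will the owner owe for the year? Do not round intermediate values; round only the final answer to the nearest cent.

$29,275.50

Assessed value = $904,010 × 0.96 = $867,849.6
Drummond Township: $867,849.6 × 0.0031 = $2,690.33376
Briarton County: $867,849.6 × 0.01188 = $10,310.053248
Rookery School District: ($867,849.6 − $121,000) × 0.01011 = $746,849.6 × 0.01011 = $7,550.649456
City of Rookery: ($867,849.6 − $121,000) × 0.01128 = $746,849.6 × 0.01128 = $8,424.463488
Levies subtotal = $28,975.499952
Total = $28,975.499952 + $300 = $29,275.499952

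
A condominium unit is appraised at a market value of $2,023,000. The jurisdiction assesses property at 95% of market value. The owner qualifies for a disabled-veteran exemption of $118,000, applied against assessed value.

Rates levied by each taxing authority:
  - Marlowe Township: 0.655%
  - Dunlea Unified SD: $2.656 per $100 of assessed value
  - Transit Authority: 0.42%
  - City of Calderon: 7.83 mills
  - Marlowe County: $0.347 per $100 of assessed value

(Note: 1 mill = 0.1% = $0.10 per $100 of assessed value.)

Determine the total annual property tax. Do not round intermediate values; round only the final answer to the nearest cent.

Assessed value = $2,023,000 × 0.95 = $1,921,850
Taxable value = $1,921,850 − $118,000 = $1,803,850
Marlowe Township: $1,803,850 × 0.00655 = $11,815.2175
Dunlea Unified SD: $1,803,850 × 0.02656 = $47,910.256
Transit Authority: $1,803,850 × 0.0042 = $7,576.17
City of Calderon: $1,803,850 × 0.00783 = $14,124.1455
Marlowe County: $1,803,850 × 0.00347 = $6,259.3595
Total = $87,685.1485

$87,685.15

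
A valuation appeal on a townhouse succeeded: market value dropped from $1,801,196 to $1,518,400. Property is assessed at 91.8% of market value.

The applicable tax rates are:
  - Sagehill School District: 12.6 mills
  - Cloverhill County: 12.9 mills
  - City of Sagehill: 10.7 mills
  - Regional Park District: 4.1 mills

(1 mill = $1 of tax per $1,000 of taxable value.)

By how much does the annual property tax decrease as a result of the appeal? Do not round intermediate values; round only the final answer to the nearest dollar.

$10,462

Old assessed value = $1,801,196 × 0.918 = $1,653,497.928
New assessed value = $1,518,400 × 0.918 = $1,393,891.2
Combined rate = 0.0126 + 0.0129 + 0.0107 + 0.0041 = 0.0403
Old tax = $1,653,497.928 × 0.0403 = $66,635.9664984
New tax = $1,393,891.2 × 0.0403 = $56,173.81536
Reduction = $66,635.9664984 − $56,173.81536 = $10,462.1511384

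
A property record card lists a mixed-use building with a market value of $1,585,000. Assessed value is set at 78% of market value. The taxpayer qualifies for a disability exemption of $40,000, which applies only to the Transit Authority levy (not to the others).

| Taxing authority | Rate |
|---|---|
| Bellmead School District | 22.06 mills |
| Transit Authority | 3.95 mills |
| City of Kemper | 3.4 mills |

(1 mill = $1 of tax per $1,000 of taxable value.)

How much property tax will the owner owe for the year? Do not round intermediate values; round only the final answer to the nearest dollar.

Assessed value = $1,585,000 × 0.78 = $1,236,300
Bellmead School District: $1,236,300 × 0.02206 = $27,272.778
Transit Authority: ($1,236,300 − $40,000) × 0.00395 = $1,196,300 × 0.00395 = $4,725.385
City of Kemper: $1,236,300 × 0.0034 = $4,203.42
Total = $36,201.583

$36,202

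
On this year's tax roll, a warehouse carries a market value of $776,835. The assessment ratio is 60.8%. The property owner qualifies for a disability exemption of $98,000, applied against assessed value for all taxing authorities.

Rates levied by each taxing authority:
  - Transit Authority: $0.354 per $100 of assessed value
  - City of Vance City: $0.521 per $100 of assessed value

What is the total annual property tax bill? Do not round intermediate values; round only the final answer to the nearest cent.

Assessed value = $776,835 × 0.608 = $472,315.68
Taxable value = $472,315.68 − $98,000 = $374,315.68
Transit Authority: $374,315.68 × 0.00354 = $1,325.0775072
City of Vance City: $374,315.68 × 0.00521 = $1,950.1846928
Total = $1,325.0775072 + $1,950.1846928 = $3,275.2622

$3,275.26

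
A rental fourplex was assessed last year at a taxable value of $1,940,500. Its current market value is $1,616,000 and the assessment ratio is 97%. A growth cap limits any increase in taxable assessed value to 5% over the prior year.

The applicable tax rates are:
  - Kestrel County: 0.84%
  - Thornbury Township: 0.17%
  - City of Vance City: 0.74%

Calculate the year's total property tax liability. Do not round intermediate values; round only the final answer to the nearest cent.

Uncapped assessed value = $1,616,000 × 0.97 = $1,567,520
Cap limit = $1,940,500 × 1.05 = $2,037,525
Taxable assessed value = min($1,567,520, $2,037,525) = $1,567,520 (cap does not bind)
Kestrel County: $1,567,520 × 0.0084 = $13,167.168
Thornbury Township: $1,567,520 × 0.0017 = $2,664.784
City of Vance City: $1,567,520 × 0.0074 = $11,599.648
Total = $27,431.6

$27,431.60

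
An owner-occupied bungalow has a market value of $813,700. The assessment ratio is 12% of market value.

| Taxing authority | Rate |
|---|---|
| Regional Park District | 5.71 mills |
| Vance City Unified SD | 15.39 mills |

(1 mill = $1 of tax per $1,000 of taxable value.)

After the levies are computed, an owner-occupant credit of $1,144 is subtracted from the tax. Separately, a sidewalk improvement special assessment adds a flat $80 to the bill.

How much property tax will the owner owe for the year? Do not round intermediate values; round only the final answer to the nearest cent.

$996.29

Assessed value = $813,700 × 0.12 = $97,644
Regional Park District: $97,644 × 0.00571 = $557.54724
Vance City Unified SD: $97,644 × 0.01539 = $1,502.74116
Levies subtotal = $2,060.2884
After credit = $2,060.2884 − $1,144 = $916.2884
Total = $916.2884 + $80 = $996.2884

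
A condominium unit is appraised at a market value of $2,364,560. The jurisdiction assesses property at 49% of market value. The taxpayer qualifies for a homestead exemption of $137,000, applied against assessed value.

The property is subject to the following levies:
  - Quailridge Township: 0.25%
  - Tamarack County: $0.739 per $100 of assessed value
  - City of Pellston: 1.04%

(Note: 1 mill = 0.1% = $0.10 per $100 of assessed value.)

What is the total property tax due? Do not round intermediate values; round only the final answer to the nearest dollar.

$20,729

Assessed value = $2,364,560 × 0.49 = $1,158,634.4
Taxable value = $1,158,634.4 − $137,000 = $1,021,634.4
Quailridge Township: $1,021,634.4 × 0.0025 = $2,554.086
Tamarack County: $1,021,634.4 × 0.00739 = $7,549.878216
City of Pellston: $1,021,634.4 × 0.0104 = $10,624.99776
Total = $20,728.961976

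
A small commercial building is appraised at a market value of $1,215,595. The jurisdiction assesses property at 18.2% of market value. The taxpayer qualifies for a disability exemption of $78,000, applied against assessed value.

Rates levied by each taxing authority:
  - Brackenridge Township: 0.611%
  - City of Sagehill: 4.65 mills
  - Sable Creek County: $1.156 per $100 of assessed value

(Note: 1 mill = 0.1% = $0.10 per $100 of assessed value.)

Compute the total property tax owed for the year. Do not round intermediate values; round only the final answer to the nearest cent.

Assessed value = $1,215,595 × 0.182 = $221,238.29
Taxable value = $221,238.29 − $78,000 = $143,238.29
Brackenridge Township: $143,238.29 × 0.00611 = $875.1859519
City of Sagehill: $143,238.29 × 0.00465 = $666.0580485
Sable Creek County: $143,238.29 × 0.01156 = $1,655.8346324
Total = $3,197.0786328

$3,197.08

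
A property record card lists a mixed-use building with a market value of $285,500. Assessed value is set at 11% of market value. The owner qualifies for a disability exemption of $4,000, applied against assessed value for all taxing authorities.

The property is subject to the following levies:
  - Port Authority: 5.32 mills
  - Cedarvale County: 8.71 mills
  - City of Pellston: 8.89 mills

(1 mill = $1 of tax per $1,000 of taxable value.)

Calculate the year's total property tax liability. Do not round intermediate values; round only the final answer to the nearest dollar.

$628

Assessed value = $285,500 × 0.11 = $31,405
Taxable value = $31,405 − $4,000 = $27,405
Port Authority: $27,405 × 0.00532 = $145.7946
Cedarvale County: $27,405 × 0.00871 = $238.69755
City of Pellston: $27,405 × 0.00889 = $243.63045
Total = $145.7946 + $238.69755 + $243.63045 = $628.1226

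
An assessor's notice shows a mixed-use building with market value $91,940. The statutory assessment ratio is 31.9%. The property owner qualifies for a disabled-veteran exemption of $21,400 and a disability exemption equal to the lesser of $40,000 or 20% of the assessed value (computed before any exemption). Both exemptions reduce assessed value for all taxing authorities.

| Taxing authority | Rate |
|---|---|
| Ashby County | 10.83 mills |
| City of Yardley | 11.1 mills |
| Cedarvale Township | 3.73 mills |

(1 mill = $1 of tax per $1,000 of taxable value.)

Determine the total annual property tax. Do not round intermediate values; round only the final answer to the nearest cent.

Assessed value = $91,940 × 0.319 = $29,328.86
Disability exemption = min($40,000, 20% × $29,328.86) = min($40,000, $5,865.772) = $5,865.772 (percentage binds)
Taxable value = $29,328.86 − $21,400 − $5,865.772 = $2,063.088
Ashby County: $2,063.088 × 0.01083 = $22.34324304
City of Yardley: $2,063.088 × 0.0111 = $22.9002768
Cedarvale Township: $2,063.088 × 0.00373 = $7.69531824
Total = $52.93883808

$52.94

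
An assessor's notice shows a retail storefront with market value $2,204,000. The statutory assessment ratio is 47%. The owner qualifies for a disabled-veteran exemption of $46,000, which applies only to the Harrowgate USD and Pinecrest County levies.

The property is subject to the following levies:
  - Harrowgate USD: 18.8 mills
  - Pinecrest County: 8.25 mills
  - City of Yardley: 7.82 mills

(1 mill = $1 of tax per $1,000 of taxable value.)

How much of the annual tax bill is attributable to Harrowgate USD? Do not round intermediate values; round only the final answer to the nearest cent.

$18,609.74

Assessed value = $2,204,000 × 0.47 = $1,035,880
Harrowgate USD taxable value = $1,035,880 − $46,000 = $989,880
Harrowgate USD levy = $989,880 × 0.0188 = $18,609.744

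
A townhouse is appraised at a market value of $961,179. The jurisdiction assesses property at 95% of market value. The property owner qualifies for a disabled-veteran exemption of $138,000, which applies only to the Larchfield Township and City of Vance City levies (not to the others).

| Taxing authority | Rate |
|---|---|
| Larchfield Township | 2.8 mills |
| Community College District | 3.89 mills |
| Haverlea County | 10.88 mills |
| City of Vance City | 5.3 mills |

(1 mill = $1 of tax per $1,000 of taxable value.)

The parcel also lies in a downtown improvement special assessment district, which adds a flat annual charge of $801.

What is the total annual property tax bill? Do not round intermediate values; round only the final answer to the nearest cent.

$20,566.26

Assessed value = $961,179 × 0.95 = $913,120.05
Larchfield Township: ($913,120.05 − $138,000) × 0.0028 = $775,120.05 × 0.0028 = $2,170.33614
Community College District: $913,120.05 × 0.00389 = $3,552.0369945
Haverlea County: $913,120.05 × 0.01088 = $9,934.746144
City of Vance City: ($913,120.05 − $138,000) × 0.0053 = $775,120.05 × 0.0053 = $4,108.136265
Levies subtotal = $19,765.2555435
Total = $19,765.2555435 + $801 = $20,566.2555435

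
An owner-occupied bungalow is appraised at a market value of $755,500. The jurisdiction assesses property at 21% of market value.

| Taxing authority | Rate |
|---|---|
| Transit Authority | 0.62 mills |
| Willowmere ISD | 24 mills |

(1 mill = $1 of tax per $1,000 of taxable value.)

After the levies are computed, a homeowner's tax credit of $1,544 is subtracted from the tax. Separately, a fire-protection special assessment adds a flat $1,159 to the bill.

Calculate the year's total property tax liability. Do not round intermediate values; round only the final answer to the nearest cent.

Assessed value = $755,500 × 0.21 = $158,655
Transit Authority: $158,655 × 0.00062 = $98.3661
Willowmere ISD: $158,655 × 0.024 = $3,807.72
Levies subtotal = $3,906.0861
After credit = $3,906.0861 − $1,544 = $2,362.0861
Total = $2,362.0861 + $1,159 = $3,521.0861

$3,521.09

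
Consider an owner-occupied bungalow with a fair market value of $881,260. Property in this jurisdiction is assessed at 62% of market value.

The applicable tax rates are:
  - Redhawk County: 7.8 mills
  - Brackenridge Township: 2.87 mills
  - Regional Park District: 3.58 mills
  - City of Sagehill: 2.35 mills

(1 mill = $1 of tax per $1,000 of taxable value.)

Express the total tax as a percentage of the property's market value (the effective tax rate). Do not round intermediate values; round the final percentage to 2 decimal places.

1.03%

Assessed value = $881,260 × 0.62 = $546,381.2
Redhawk County: $546,381.2 × 0.0078 = $4,261.77336
Brackenridge Township: $546,381.2 × 0.00287 = $1,568.114044
Regional Park District: $546,381.2 × 0.00358 = $1,956.044696
City of Sagehill: $546,381.2 × 0.00235 = $1,283.99582
Total tax = $9,069.92792
Effective rate = $9,069.92792 ÷ $881,260 = 1.03% of market value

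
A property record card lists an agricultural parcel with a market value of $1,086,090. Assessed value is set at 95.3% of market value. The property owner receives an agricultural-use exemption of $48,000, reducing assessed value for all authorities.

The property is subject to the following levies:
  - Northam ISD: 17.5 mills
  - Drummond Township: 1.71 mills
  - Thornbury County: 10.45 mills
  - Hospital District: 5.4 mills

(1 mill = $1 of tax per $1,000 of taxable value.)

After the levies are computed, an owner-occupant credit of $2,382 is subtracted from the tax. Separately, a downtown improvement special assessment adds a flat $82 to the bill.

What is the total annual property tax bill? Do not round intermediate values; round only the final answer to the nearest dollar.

$32,306

Assessed value = $1,086,090 × 0.953 = $1,035,043.77
Taxable value = $1,035,043.77 − $48,000 = $987,043.77
Northam ISD: $987,043.77 × 0.0175 = $17,273.265975
Drummond Township: $987,043.77 × 0.00171 = $1,687.8448467
Thornbury County: $987,043.77 × 0.01045 = $10,314.6073965
Hospital District: $987,043.77 × 0.0054 = $5,330.036358
Levies subtotal = $34,605.7545762
After credit = $34,605.7545762 − $2,382 = $32,223.7545762
Total = $32,223.7545762 + $82 = $32,305.7545762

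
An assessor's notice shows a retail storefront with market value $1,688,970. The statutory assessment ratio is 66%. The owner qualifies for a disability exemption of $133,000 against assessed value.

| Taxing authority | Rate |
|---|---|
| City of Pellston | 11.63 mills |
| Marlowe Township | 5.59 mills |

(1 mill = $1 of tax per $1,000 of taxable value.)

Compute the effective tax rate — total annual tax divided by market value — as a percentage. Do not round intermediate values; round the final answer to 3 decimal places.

Assessed value = $1,688,970 × 0.66 = $1,114,720.2
Taxable value = $1,114,720.2 − $133,000 = $981,720.2
City of Pellston: $981,720.2 × 0.01163 = $11,417.405926
Marlowe Township: $981,720.2 × 0.00559 = $5,487.815918
Total tax = $16,905.221844
Effective rate = $16,905.221844 ÷ $1,688,970 = 1.001% of market value

1.001%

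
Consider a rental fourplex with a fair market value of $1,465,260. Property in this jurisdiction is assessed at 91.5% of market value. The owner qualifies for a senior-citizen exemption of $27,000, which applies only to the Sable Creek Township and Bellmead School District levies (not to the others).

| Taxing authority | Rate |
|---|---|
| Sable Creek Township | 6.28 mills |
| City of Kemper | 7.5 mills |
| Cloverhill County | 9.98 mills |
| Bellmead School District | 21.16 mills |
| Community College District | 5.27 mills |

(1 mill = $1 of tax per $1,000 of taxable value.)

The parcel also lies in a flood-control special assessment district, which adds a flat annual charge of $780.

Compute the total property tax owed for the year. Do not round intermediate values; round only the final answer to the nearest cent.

Assessed value = $1,465,260 × 0.915 = $1,340,712.9
Sable Creek Township: ($1,340,712.9 − $27,000) × 0.00628 = $1,313,712.9 × 0.00628 = $8,250.117012
City of Kemper: $1,340,712.9 × 0.0075 = $10,055.34675
Cloverhill County: $1,340,712.9 × 0.00998 = $13,380.314742
Bellmead School District: ($1,340,712.9 − $27,000) × 0.02116 = $1,313,712.9 × 0.02116 = $27,798.164964
Community College District: $1,340,712.9 × 0.00527 = $7,065.556983
Levies subtotal = $66,549.500451
Total = $66,549.500451 + $780 = $67,329.500451

$67,329.50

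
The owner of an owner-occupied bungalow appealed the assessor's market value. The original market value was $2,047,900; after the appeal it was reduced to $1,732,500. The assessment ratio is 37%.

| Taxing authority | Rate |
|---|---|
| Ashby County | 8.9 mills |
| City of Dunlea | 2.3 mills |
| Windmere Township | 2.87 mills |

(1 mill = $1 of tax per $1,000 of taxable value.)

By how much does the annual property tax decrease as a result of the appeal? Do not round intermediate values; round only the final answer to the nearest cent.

Old assessed value = $2,047,900 × 0.37 = $757,723
New assessed value = $1,732,500 × 0.37 = $641,025
Combined rate = 0.0089 + 0.0023 + 0.00287 = 0.01407
Old tax = $757,723 × 0.01407 = $10,661.16261
New tax = $641,025 × 0.01407 = $9,019.22175
Reduction = $10,661.16261 − $9,019.22175 = $1,641.94086

$1,641.94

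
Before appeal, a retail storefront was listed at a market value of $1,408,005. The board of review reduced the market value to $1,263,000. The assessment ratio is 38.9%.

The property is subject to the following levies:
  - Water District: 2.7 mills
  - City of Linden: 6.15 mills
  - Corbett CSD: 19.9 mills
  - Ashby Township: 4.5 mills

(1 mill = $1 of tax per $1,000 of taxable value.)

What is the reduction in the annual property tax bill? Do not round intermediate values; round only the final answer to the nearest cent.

Old assessed value = $1,408,005 × 0.389 = $547,713.945
New assessed value = $1,263,000 × 0.389 = $491,307
Combined rate = 0.0027 + 0.00615 + 0.0199 + 0.0045 = 0.03325
Old tax = $547,713.945 × 0.03325 = $18,211.48867125
New tax = $491,307 × 0.03325 = $16,335.95775
Reduction = $18,211.48867125 − $16,335.95775 = $1,875.53092125

$1,875.53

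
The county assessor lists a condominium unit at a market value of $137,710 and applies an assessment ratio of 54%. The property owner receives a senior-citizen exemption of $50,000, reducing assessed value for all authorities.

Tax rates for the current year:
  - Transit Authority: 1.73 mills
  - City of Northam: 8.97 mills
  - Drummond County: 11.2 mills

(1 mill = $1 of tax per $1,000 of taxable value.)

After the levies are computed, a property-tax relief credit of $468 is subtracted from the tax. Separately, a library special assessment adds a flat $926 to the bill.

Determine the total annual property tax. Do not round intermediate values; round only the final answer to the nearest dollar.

$992

Assessed value = $137,710 × 0.54 = $74,363.4
Taxable value = $74,363.4 − $50,000 = $24,363.4
Transit Authority: $24,363.4 × 0.00173 = $42.148682
City of Northam: $24,363.4 × 0.00897 = $218.539698
Drummond County: $24,363.4 × 0.0112 = $272.87008
Levies subtotal = $533.55846
After credit = $533.55846 − $468 = $65.55846
Total = $65.55846 + $926 = $991.55846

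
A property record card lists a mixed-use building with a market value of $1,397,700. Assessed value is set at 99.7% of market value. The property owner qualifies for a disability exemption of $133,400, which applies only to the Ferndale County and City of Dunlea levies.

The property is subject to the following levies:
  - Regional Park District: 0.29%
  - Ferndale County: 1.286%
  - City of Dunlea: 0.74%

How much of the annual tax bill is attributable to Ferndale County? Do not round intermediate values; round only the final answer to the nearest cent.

Assessed value = $1,397,700 × 0.997 = $1,393,506.9
Ferndale County taxable value = $1,393,506.9 − $133,400 = $1,260,106.9
Ferndale County levy = $1,260,106.9 × 0.01286 = $16,204.974734

$16,204.97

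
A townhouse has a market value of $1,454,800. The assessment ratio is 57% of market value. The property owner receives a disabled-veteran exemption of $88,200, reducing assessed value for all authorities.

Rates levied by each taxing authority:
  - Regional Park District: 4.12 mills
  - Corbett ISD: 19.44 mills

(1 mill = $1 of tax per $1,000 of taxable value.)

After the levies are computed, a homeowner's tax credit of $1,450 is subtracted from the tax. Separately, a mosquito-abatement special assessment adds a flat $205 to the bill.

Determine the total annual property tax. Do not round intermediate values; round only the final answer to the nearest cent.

Assessed value = $1,454,800 × 0.57 = $829,236
Taxable value = $829,236 − $88,200 = $741,036
Regional Park District: $741,036 × 0.00412 = $3,053.06832
Corbett ISD: $741,036 × 0.01944 = $14,405.73984
Levies subtotal = $17,458.80816
After credit = $17,458.80816 − $1,450 = $16,008.80816
Total = $16,008.80816 + $205 = $16,213.80816

$16,213.81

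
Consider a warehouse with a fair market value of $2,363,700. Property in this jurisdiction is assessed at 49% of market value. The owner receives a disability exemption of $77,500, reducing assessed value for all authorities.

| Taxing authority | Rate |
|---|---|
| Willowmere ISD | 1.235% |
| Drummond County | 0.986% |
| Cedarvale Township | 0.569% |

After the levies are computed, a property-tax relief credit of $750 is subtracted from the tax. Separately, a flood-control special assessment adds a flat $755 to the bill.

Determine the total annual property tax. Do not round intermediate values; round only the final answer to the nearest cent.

$30,156.89

Assessed value = $2,363,700 × 0.49 = $1,158,213
Taxable value = $1,158,213 − $77,500 = $1,080,713
Willowmere ISD: $1,080,713 × 0.01235 = $13,346.80555
Drummond County: $1,080,713 × 0.00986 = $10,655.83018
Cedarvale Township: $1,080,713 × 0.00569 = $6,149.25697
Levies subtotal = $30,151.8927
After credit = $30,151.8927 − $750 = $29,401.8927
Total = $29,401.8927 + $755 = $30,156.8927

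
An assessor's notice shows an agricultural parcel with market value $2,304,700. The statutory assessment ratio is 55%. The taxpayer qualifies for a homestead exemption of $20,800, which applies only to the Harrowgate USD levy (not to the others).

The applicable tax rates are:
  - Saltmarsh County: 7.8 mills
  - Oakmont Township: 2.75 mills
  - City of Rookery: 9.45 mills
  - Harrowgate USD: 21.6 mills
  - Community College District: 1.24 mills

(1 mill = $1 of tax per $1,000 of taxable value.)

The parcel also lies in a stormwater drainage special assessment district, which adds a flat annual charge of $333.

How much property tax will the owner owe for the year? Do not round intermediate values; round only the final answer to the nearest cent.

Assessed value = $2,304,700 × 0.55 = $1,267,585
Saltmarsh County: $1,267,585 × 0.0078 = $9,887.163
Oakmont Township: $1,267,585 × 0.00275 = $3,485.85875
City of Rookery: $1,267,585 × 0.00945 = $11,978.67825
Harrowgate USD: ($1,267,585 − $20,800) × 0.0216 = $1,246,785 × 0.0216 = $26,930.556
Community College District: $1,267,585 × 0.00124 = $1,571.8054
Levies subtotal = $53,854.0614
Total = $53,854.0614 + $333 = $54,187.0614

$54,187.06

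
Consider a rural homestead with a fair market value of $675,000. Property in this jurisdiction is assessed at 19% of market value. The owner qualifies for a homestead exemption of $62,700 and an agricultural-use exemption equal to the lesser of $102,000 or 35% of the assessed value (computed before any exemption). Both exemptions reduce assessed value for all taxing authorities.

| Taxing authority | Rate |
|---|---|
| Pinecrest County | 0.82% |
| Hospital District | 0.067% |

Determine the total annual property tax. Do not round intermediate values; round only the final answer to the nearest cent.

Assessed value = $675,000 × 0.19 = $128,250
Agricultural-use exemption = min($102,000, 35% × $128,250) = min($102,000, $44,887.5) = $44,887.5 (percentage binds)
Taxable value = $128,250 − $62,700 − $44,887.5 = $20,662.5
Pinecrest County: $20,662.5 × 0.0082 = $169.4325
Hospital District: $20,662.5 × 0.00067 = $13.843875
Total = $183.276375

$183.28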